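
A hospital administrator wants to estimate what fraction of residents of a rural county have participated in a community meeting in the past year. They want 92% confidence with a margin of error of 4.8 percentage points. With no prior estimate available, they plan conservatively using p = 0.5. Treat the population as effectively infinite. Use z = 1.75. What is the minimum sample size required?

333

With p = 0.5, p(1−p) = 0.25.
n = z²·p(1−p)/E² = 1.75² × 0.2500 / 0.048² = 3.0625 × 0.2500 / 0.002304 ≈ 332.30.
Rounding up gives n = 333.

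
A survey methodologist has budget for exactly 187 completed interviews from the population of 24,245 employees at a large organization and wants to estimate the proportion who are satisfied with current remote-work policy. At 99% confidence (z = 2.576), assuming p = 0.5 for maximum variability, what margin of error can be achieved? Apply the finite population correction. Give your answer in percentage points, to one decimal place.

9.4

Finite-population factor: (N−n)/(N−1) = (24245−187)/(24245−1) = 0.9923.
SE(p̂) = √[p(1−p)/n · (N−n)/(N−1)] = √[0.2500/187 × 0.9923] = 0.03642.
E = z × SE = 2.576 × 0.03642 = 0.09383 ≈ 9.4 percentage points.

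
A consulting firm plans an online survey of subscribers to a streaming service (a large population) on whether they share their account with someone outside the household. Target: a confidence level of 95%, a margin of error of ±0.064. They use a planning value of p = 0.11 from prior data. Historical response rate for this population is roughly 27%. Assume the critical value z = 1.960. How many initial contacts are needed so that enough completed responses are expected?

341

Completed interviews needed: n₀ = 1.960² × 0.0979 / 0.064² ≈ 91.82 → 92.
At a 27% response rate, contacts needed = 92 / 0.27 ≈ 340.74 → 341.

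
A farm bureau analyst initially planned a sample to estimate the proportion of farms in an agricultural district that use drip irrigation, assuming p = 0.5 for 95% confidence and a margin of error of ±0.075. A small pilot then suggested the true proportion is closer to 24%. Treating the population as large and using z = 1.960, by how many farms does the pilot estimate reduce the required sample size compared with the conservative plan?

Conservative (p = 0.5): n = 1.960² × 0.25 / 0.075² ≈ 170.74 → 171.
Using p = 0.24: p(1−p) = 0.1824, so n = 1.960² × 0.1824 / 0.075² ≈ 124.57 → 125.
Reduction: 171 − 125 = 46.

46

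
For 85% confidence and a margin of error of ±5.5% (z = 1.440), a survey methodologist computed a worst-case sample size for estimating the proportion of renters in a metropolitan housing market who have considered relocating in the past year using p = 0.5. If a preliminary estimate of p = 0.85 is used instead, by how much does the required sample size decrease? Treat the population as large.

84

Conservative (p = 0.5): n = 1.440² × 0.25 / 0.055² ≈ 171.37 → 172.
Using p = 0.85: p(1−p) = 0.1275, so n = 1.440² × 0.1275 / 0.055² ≈ 87.40 → 88.
Reduction: 172 − 88 = 84.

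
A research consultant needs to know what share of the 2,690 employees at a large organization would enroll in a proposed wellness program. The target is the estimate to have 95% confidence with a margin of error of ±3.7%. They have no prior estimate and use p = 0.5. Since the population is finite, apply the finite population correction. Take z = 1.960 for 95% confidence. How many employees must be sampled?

Unadjusted: n₀ = 1.960² × 0.50 × 0.50 / 0.037² ≈ 701.53, so n₀ = 702.
Finite population correction with N = 2,690: n = n₀ / (1 + (n₀−1)/N) = 702 / (1 + 701/2690) = 702 / 1.2606 ≈ 556.88.
Rounding up, n = 557.

557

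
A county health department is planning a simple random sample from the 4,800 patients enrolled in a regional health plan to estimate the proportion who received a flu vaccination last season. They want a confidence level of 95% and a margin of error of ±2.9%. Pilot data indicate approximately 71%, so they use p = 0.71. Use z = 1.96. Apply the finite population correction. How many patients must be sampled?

787

Unadjusted: n₀ = 1.96² × 0.71 × 0.29 / 0.029² ≈ 940.53, so n₀ = 941.
Finite population correction with N = 4,800: n = n₀ / (1 + (n₀−1)/N) = 941 / (1 + 940/4800) = 941 / 1.1958 ≈ 786.90.
Rounding up, n = 787.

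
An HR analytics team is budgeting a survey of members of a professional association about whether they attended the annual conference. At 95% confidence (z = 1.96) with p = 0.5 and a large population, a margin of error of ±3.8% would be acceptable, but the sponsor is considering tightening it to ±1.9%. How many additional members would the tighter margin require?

1995

At ±3.8%: n = 1.96² × 0.2500 / 0.038² ≈ 665.10 → 666.
At ±1.9%: n = 1.96² × 0.2500 / 0.019² ≈ 2660.39 → 2661.
Additional respondents: 2661 − 666 = 1995.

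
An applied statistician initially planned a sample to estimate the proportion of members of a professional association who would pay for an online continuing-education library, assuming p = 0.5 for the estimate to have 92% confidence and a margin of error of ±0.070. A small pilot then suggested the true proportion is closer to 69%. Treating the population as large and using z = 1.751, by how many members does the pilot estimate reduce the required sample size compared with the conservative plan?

Conservative (p = 0.5): n = 1.751² × 0.25 / 0.070² ≈ 156.43 → 157.
Using p = 0.69: p(1−p) = 0.2139, so n = 1.751² × 0.2139 / 0.070² ≈ 133.84 → 134.
Reduction: 157 − 134 = 23.

23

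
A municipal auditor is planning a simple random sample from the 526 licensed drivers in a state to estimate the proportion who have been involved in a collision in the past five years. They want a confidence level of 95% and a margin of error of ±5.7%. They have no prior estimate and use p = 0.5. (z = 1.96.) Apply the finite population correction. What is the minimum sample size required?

Unadjusted: n₀ = 1.96² × 0.50 × 0.50 / 0.057² ≈ 295.60, so n₀ = 296.
Finite population correction with N = 526: n = n₀ / (1 + (n₀−1)/N) = 296 / (1 + 295/526) = 296 / 1.5608 ≈ 189.64.
Rounding up, n = 190.

190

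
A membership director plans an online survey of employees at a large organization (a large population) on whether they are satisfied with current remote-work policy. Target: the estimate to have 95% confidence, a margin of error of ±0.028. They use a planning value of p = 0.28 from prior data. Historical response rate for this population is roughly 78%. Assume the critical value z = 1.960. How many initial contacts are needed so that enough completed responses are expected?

Completed interviews needed: n₀ = 1.960² × 0.2016 / 0.028² ≈ 987.84 → 988.
At a 78% response rate, contacts needed = 988 / 0.78 ≈ 1266.67 → 1267.

1267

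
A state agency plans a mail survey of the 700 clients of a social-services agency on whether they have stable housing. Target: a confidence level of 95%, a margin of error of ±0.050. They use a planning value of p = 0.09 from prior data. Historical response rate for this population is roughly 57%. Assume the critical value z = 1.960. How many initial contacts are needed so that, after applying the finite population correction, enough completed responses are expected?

Completed interviews needed (unadjusted): n₀ = 1.960² × 0.0819 / 0.050² ≈ 125.85 → 126.
FPC for N = 700: n = 126 / (1 + 125/700) = 126 / 1.1786 ≈ 106.91 → 107.
At a 57% response rate, contacts needed = 107 / 0.57 ≈ 187.72 → 188.

188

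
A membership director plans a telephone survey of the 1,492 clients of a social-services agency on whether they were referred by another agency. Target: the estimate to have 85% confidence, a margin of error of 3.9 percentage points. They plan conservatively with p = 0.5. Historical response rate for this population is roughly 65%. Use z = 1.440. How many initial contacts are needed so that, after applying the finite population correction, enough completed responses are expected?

Completed interviews needed (unadjusted): n₀ = 1.440² × 0.2500 / 0.039² ≈ 340.83 → 341.
FPC for N = 1,492: n = 341 / (1 + 340/1492) = 341 / 1.2279 ≈ 277.71 → 278.
At a 65% response rate, contacts needed = 278 / 0.65 ≈ 427.69 → 428.

428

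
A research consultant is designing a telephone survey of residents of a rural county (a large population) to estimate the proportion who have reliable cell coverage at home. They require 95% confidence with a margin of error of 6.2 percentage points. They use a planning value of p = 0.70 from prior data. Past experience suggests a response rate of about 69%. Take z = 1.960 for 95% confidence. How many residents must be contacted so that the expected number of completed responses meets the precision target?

Completed interviews needed: n₀ = 1.960² × 0.2100 / 0.062² ≈ 209.87 → 210.
At a 69% response rate, contacts needed = 210 / 0.69 ≈ 304.35 → 305.

305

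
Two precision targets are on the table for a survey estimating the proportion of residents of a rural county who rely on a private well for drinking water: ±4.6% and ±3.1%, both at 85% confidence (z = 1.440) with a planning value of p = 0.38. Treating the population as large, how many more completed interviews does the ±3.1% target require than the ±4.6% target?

At ±4.6%: n = 1.440² × 0.2356 / 0.046² ≈ 230.88 → 231.
At ±3.1%: n = 1.440² × 0.2356 / 0.031² ≈ 508.37 → 509.
Additional respondents: 509 − 231 = 278.

278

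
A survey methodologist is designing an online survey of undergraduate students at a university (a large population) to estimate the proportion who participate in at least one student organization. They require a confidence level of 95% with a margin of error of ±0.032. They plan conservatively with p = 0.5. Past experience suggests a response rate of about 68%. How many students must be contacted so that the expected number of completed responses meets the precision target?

1380

For 95% confidence, z = 1.96.
Completed interviews needed: n₀ = 1.96² × 0.2500 / 0.032² ≈ 937.89 → 938.
At a 68% response rate, contacts needed = 938 / 0.68 ≈ 1379.41 → 1380.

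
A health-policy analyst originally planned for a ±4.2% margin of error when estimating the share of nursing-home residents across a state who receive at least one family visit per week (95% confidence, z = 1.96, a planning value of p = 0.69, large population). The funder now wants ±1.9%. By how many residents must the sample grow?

1811

At ±4.2%: n = 1.96² × 0.2139 / 0.042² ≈ 465.83 → 466.
At ±1.9%: n = 1.96² × 0.2139 / 0.019² ≈ 2276.23 → 2277.
Additional respondents: 2277 − 466 = 1811.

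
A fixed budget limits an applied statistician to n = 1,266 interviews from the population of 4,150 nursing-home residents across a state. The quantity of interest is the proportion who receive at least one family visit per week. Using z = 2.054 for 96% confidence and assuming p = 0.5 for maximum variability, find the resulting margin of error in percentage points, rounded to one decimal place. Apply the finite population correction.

Finite-population factor: (N−n)/(N−1) = (4150−1266)/(4150−1) = 0.6951.
SE(p̂) = √[p(1−p)/n · (N−n)/(N−1)] = √[0.2500/1266 × 0.6951] = 0.01172.
E = z × SE = 2.054 × 0.01172 = 0.02406 ≈ 2.4 percentage points.

2.4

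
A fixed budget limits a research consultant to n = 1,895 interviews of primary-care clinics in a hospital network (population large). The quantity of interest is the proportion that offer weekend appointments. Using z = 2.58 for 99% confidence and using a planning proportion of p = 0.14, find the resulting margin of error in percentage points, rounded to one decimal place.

2.1

SE(p̂) = √[p(1−p)/n] = √[0.1204/1895] = 0.00797.
E = z × SE = 2.58 × 0.00797 = 0.02056, or 2.1 percentage points.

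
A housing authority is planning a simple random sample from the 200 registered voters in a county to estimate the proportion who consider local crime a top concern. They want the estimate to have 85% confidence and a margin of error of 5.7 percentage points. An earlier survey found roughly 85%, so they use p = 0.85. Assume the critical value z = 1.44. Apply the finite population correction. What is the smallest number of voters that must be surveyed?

59

Unadjusted: n₀ = 1.44² × 0.85 × 0.15 / 0.057² ≈ 81.37, so n₀ = 82.
Finite population correction with N = 200: n = n₀ / (1 + (n₀−1)/N) = 82 / (1 + 81/200) = 82 / 1.4050 ≈ 58.36.
Rounding up, n = 59.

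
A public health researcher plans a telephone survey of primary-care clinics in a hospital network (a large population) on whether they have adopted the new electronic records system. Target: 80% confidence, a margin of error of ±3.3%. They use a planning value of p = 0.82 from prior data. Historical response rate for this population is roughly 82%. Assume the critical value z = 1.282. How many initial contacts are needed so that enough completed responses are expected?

Completed interviews needed: n₀ = 1.282² × 0.1476 / 0.033² ≈ 222.76 → 223.
At an 82% response rate, contacts needed = 223 / 0.82 ≈ 271.95 → 272.

272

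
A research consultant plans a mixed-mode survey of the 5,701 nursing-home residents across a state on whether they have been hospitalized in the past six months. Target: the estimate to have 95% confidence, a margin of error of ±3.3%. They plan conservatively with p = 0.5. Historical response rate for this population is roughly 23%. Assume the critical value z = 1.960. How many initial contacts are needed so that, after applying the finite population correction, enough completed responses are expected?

3322

Completed interviews needed (unadjusted): n₀ = 1.960² × 0.2500 / 0.033² ≈ 881.91 → 882.
FPC for N = 5,701: n = 882 / (1 + 881/5701) = 882 / 1.1545 ≈ 763.94 → 764.
At a 23% response rate, contacts needed = 764 / 0.23 ≈ 3321.74 → 3322.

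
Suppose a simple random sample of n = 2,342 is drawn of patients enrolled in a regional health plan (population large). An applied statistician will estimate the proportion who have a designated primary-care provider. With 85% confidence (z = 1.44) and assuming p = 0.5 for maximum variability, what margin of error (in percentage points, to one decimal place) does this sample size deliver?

1.5

SE(p̂) = √[p(1−p)/n] = √[0.2500/2342] = 0.01033.
E = z × SE = 1.44 × 0.01033 = 0.01488, or 1.5 percentage points.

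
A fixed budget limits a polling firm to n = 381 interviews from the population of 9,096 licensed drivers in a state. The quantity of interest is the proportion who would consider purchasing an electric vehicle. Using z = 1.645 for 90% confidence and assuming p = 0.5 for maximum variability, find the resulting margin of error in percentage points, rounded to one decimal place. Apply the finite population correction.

Finite-population factor: (N−n)/(N−1) = (9096−381)/(9096−1) = 0.9582.
SE(p̂) = √[p(1−p)/n · (N−n)/(N−1)] = √[0.2500/381 × 0.9582] = 0.02507.
E = z × SE = 1.645 × 0.02507 = 0.04125 ≈ 4.1 percentage points.

4.1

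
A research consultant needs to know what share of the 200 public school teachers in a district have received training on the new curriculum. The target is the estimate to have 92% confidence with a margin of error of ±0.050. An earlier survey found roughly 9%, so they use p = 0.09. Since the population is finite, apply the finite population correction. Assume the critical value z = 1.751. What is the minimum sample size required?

Unadjusted: n₀ = 1.751² × 0.09 × 0.91 / 0.050² ≈ 100.44, so n₀ = 101.
Finite population correction with N = 200: n = n₀ / (1 + (n₀−1)/N) = 101 / (1 + 100/200) = 101 / 1.5000 ≈ 67.33.
Rounding up, n = 68.

68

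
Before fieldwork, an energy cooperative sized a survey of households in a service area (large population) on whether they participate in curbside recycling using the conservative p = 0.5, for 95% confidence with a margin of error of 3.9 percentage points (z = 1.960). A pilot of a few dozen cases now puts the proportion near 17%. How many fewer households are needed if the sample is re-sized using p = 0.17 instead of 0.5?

Conservative (p = 0.5): n = 1.960² × 0.25 / 0.039² ≈ 631.43 → 632.
Using p = 0.17: p(1−p) = 0.1411, so n = 1.960² × 0.1411 / 0.039² ≈ 356.38 → 357.
Reduction: 632 − 357 = 275.

275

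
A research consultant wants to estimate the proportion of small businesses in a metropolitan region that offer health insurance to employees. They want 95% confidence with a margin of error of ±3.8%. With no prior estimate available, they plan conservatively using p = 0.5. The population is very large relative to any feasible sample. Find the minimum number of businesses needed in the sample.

666

For 95% confidence, z = 1.96.
With p = 0.5, p(1−p) = 0.25.
n = z²·p(1−p)/E² = 1.96² × 0.2500 / 0.038² = 3.8416 × 0.2500 / 0.001444 ≈ 665.10.
Rounding up gives n = 666.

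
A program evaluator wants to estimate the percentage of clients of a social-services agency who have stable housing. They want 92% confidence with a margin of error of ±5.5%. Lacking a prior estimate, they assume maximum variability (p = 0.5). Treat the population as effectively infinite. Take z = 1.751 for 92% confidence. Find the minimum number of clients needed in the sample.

254

With p = 0.5, p(1−p) = 0.25.
n = z²·p(1−p)/E² = 1.751² × 0.2500 / 0.055² = 3.0660 × 0.2500 / 0.003025 ≈ 253.39.
Rounding up gives n = 254.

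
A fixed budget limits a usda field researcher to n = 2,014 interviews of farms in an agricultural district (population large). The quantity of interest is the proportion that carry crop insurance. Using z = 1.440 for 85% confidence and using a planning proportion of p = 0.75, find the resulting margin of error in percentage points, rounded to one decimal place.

1.4

SE(p̂) = √[p(1−p)/n] = √[0.1875/2014] = 0.00965.
E = z × SE = 1.440 × 0.00965 = 0.01389, or 1.4 percentage points.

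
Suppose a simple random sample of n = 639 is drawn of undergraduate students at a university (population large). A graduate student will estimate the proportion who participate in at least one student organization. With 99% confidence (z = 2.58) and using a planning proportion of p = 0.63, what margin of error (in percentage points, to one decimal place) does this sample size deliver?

SE(p̂) = √[p(1−p)/n] = √[0.2331/639] = 0.01910.
E = z × SE = 2.58 × 0.01910 = 0.04928, or 4.9 percentage points.

4.9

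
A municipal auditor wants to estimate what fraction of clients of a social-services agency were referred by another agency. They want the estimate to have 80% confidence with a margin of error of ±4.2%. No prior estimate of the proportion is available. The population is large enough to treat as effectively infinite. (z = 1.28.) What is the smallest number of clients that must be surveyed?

233

With no prior estimate, use p = 0.5, giving p(1−p) = 0.25.
n = z²·p(1−p)/E² = 1.28² × 0.2500 / 0.042² = 1.6384 × 0.2500 / 0.001764 ≈ 232.20.
Rounding up gives n = 233.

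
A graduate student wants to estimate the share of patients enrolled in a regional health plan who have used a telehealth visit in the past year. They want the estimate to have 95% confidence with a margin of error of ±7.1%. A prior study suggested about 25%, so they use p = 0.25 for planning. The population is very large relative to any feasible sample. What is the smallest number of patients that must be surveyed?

143

For 95% confidence, z = 1.960.
With p = 0.25, p(1−p) = 0.1875.
n = z²·p(1−p)/E² = 1.960² × 0.1875 / 0.071² = 3.8416 × 0.1875 / 0.005041 ≈ 142.89.
Rounding up gives n = 143.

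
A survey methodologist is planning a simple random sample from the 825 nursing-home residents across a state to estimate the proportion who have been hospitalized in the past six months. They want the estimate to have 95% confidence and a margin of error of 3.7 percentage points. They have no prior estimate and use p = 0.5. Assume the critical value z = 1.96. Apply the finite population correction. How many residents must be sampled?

380

Unadjusted: n₀ = 1.96² × 0.50 × 0.50 / 0.037² ≈ 701.53, so n₀ = 702.
Finite population correction with N = 825: n = n₀ / (1 + (n₀−1)/N) = 702 / (1 + 701/825) = 702 / 1.8497 ≈ 379.52.
Rounding up, n = 380.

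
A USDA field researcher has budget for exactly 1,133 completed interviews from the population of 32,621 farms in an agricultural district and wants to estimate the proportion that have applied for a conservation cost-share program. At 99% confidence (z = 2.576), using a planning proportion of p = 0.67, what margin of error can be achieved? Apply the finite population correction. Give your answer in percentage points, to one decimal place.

Finite-population factor: (N−n)/(N−1) = (32621−1133)/(32621−1) = 0.9653.
SE(p̂) = √[p(1−p)/n · (N−n)/(N−1)] = √[0.2211/1133 × 0.9653] = 0.01372.
E = z × SE = 2.576 × 0.01372 = 0.03536 ≈ 3.5 percentage points.

3.5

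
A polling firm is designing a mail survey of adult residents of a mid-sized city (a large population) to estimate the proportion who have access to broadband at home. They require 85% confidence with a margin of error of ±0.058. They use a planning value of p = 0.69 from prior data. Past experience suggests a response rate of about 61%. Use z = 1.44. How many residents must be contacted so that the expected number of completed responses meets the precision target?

217

Completed interviews needed: n₀ = 1.44² × 0.2139 / 0.058² ≈ 131.85 → 132.
At a 61% response rate, contacts needed = 132 / 0.61 ≈ 216.39 → 217.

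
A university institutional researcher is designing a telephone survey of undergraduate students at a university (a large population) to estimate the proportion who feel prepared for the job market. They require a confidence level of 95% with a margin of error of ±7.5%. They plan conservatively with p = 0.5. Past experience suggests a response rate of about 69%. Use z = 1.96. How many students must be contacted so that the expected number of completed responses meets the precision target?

Completed interviews needed: n₀ = 1.96² × 0.2500 / 0.075² ≈ 170.74 → 171.
At a 69% response rate, contacts needed = 171 / 0.69 ≈ 247.83 → 248.

248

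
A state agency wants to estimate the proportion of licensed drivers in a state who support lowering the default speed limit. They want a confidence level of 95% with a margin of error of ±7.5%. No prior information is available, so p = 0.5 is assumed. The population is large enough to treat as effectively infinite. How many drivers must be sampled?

For 95% confidence, z = 1.96.
With p = 0.5, p(1−p) = 0.25.
n = z²·p(1−p)/E² = 1.96² × 0.2500 / 0.075² = 3.8416 × 0.2500 / 0.005625 ≈ 170.74.
Rounding up gives n = 171.

171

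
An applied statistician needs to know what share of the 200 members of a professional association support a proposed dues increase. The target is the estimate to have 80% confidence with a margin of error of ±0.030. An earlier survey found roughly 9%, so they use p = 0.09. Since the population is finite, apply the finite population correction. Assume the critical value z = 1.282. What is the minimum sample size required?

86

Unadjusted: n₀ = 1.282² × 0.09 × 0.91 / 0.030² ≈ 149.56, so n₀ = 150.
Finite population correction with N = 200: n = n₀ / (1 + (n₀−1)/N) = 150 / (1 + 149/200) = 150 / 1.7450 ≈ 85.96.
Rounding up, n = 86.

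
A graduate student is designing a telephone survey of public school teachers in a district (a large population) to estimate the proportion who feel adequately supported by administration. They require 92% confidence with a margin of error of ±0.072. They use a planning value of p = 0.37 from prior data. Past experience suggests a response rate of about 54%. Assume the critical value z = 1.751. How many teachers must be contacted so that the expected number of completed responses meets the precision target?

Completed interviews needed: n₀ = 1.751² × 0.2331 / 0.072² ≈ 137.86 → 138.
At a 54% response rate, contacts needed = 138 / 0.54 ≈ 255.56 → 256.

256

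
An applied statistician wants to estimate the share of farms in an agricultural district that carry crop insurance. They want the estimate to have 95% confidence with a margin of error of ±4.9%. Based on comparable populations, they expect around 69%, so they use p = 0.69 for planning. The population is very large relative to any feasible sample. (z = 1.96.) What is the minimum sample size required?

With p = 0.69, p(1−p) = 0.2139.
n = z²·p(1−p)/E² = 1.96² × 0.2139 / 0.049² = 3.8416 × 0.2139 / 0.002401 ≈ 342.24.
Rounding up gives n = 343.

343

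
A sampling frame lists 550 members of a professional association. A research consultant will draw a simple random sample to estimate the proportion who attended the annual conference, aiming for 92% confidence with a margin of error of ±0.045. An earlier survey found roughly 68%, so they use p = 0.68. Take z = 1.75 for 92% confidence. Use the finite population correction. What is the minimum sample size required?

Unadjusted: n₀ = 1.75² × 0.68 × 0.32 / 0.045² ≈ 329.09, so n₀ = 330.
Finite population correction with N = 550: n = n₀ / (1 + (n₀−1)/N) = 330 / (1 + 329/550) = 330 / 1.5982 ≈ 206.48.
Rounding up, n = 207.

207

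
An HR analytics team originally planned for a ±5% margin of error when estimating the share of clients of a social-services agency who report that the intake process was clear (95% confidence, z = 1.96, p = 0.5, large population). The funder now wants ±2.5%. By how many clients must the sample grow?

1152

At ±5%: n = 1.96² × 0.2500 / 0.050² ≈ 384.16 → 385.
At ±2.5%: n = 1.96² × 0.2500 / 0.025² ≈ 1536.64 → 1537.
Additional respondents: 1537 − 385 = 1152.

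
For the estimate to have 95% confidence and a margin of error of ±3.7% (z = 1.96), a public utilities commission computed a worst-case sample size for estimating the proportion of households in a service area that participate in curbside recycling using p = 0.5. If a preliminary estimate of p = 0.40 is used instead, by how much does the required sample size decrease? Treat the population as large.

Conservative (p = 0.5): n = 1.96² × 0.25 / 0.037² ≈ 701.53 → 702.
Using p = 0.40: p(1−p) = 0.2400, so n = 1.96² × 0.2400 / 0.037² ≈ 673.47 → 674.
Reduction: 702 − 674 = 28.

28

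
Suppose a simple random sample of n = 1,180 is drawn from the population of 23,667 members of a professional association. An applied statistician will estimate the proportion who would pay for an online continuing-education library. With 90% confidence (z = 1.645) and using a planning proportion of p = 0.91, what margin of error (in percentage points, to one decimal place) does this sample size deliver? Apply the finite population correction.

1.3

Finite-population factor: (N−n)/(N−1) = (23667−1180)/(23667−1) = 0.9502.
SE(p̂) = √[p(1−p)/n · (N−n)/(N−1)] = √[0.0819/1180 × 0.9502] = 0.00812.
E = z × SE = 1.645 × 0.00812 = 0.01336 ≈ 1.3 percentage points.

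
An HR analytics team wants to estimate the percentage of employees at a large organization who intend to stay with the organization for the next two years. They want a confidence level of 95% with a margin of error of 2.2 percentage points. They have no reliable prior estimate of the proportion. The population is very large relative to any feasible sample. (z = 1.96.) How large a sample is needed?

With no prior estimate, use p = 0.5, giving p(1−p) = 0.25.
n = z²·p(1−p)/E² = 1.96² × 0.2500 / 0.022² = 3.8416 × 0.2500 / 0.000484 ≈ 1984.30.
Rounding up gives n = 1985.

1985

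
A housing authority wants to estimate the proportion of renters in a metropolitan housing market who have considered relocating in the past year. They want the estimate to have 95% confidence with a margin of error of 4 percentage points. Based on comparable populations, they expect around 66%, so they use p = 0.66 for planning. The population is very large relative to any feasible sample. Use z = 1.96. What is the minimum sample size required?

539

With p = 0.66, p(1−p) = 0.2244.
n = z²·p(1−p)/E² = 1.96² × 0.2244 / 0.040² = 3.8416 × 0.2244 / 0.001600 ≈ 538.78.
Rounding up gives n = 539.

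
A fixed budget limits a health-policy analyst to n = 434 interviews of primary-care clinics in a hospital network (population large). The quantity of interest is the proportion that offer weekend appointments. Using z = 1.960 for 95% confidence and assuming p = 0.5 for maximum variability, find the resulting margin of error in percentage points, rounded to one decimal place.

SE(p̂) = √[p(1−p)/n] = √[0.2500/434] = 0.02400.
E = z × SE = 1.960 × 0.02400 = 0.04704, or 4.7 percentage points.

4.7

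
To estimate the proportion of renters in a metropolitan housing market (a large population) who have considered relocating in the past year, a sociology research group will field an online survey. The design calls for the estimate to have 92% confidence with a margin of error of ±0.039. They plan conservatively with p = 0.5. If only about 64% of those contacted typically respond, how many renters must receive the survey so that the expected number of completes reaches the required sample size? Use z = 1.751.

788

Completed interviews needed: n₀ = 1.751² × 0.2500 / 0.039² ≈ 503.94 → 504.
At a 64% response rate, contacts needed = 504 / 0.64 ≈ 787.50 → 788.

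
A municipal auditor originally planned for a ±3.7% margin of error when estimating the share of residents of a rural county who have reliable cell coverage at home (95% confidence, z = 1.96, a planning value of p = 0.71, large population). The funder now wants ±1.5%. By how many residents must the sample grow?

At ±3.7%: n = 1.96² × 0.2059 / 0.037² ≈ 577.78 → 578.
At ±1.5%: n = 1.96² × 0.2059 / 0.015² ≈ 3515.49 → 3516.
Additional respondents: 3516 − 578 = 2938.

2938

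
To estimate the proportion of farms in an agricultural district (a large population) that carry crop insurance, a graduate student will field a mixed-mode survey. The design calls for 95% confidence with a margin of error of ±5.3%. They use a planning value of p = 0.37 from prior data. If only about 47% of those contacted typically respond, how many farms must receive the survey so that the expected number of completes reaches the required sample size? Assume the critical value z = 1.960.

Completed interviews needed: n₀ = 1.960² × 0.2331 / 0.053² ≈ 318.79 → 319.
At a 47% response rate, contacts needed = 319 / 0.47 ≈ 678.72 → 679.

679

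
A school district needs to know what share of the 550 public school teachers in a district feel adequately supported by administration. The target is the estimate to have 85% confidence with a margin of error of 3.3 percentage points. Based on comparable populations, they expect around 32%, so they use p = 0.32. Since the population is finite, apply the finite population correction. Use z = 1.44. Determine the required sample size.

237

Unadjusted: n₀ = 1.44² × 0.32 × 0.68 / 0.033² ≈ 414.34, so n₀ = 415.
Finite population correction with N = 550: n = n₀ / (1 + (n₀−1)/N) = 415 / (1 + 414/550) = 415 / 1.7527 ≈ 236.77.
Rounding up, n = 237.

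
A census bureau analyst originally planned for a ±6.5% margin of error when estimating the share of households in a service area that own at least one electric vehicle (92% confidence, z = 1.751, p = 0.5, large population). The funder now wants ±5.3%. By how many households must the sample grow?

At ±6.5%: n = 1.751² × 0.2500 / 0.065² ≈ 181.42 → 182.
At ±5.3%: n = 1.751² × 0.2500 / 0.053² ≈ 272.87 → 273.
Additional respondents: 273 − 182 = 91.

91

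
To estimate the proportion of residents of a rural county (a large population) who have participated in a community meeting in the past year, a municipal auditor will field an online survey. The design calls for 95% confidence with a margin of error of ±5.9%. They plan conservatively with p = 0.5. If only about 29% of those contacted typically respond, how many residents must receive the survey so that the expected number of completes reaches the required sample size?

952

For 95% confidence, z = 1.960.
Completed interviews needed: n₀ = 1.960² × 0.2500 / 0.059² ≈ 275.90 → 276.
At a 29% response rate, contacts needed = 276 / 0.29 ≈ 951.72 → 952.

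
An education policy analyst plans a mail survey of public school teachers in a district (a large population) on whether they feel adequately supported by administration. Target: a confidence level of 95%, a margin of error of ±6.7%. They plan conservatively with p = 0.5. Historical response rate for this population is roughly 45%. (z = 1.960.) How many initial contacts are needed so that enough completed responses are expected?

Completed interviews needed: n₀ = 1.960² × 0.2500 / 0.067² ≈ 213.95 → 214.
At a 45% response rate, contacts needed = 214 / 0.45 ≈ 475.56 → 476.

476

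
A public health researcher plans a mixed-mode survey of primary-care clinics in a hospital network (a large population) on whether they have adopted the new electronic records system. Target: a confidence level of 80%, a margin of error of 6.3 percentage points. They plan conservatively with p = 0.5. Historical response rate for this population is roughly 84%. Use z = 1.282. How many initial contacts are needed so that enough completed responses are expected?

124

Completed interviews needed: n₀ = 1.282² × 0.2500 / 0.063² ≈ 103.52 → 104.
At an 84% response rate, contacts needed = 104 / 0.84 ≈ 123.81 → 124.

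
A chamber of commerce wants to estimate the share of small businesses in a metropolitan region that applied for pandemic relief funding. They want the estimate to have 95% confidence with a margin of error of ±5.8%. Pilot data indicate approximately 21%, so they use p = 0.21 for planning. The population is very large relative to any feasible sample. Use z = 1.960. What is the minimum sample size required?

190

With p = 0.21, p(1−p) = 0.1659.
n = z²·p(1−p)/E² = 1.960² × 0.1659 / 0.058² = 3.8416 × 0.1659 / 0.003364 ≈ 189.45.
Rounding up gives n = 190.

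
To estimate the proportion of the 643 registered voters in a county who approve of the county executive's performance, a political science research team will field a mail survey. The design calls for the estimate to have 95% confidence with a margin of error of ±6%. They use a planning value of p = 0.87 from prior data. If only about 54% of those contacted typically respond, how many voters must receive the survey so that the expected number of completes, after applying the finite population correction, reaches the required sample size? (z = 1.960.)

189

Completed interviews needed (unadjusted): n₀ = 1.960² × 0.1131 / 0.060² ≈ 120.69 → 121.
FPC for N = 643: n = 121 / (1 + 120/643) = 121 / 1.1866 ≈ 101.97 → 102.
At a 54% response rate, contacts needed = 102 / 0.54 ≈ 188.89 → 189.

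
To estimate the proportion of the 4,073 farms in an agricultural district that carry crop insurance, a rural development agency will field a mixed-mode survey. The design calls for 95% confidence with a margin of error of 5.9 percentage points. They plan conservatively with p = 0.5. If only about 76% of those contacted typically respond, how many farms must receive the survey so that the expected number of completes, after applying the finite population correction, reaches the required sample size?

For 95% confidence, z = 1.96.
Completed interviews needed (unadjusted): n₀ = 1.96² × 0.2500 / 0.059² ≈ 275.90 → 276.
FPC for N = 4,073: n = 276 / (1 + 275/4073) = 276 / 1.0675 ≈ 258.54 → 259.
At a 76% response rate, contacts needed = 259 / 0.76 ≈ 340.79 → 341.

341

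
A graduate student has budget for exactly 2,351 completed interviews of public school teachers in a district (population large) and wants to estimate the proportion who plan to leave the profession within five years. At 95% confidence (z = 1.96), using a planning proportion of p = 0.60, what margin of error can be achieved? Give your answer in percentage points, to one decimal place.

2.0

SE(p̂) = √[p(1−p)/n] = √[0.2400/2351] = 0.01010.
E = z × SE = 1.96 × 0.01010 = 0.01980, or 2.0 percentage points.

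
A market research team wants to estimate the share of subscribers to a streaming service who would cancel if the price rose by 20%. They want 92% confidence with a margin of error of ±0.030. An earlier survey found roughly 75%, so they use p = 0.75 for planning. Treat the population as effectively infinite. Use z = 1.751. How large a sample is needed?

639

With p = 0.75, p(1−p) = 0.1875.
n = z²·p(1−p)/E² = 1.751² × 0.1875 / 0.030² = 3.0660 × 0.1875 / 0.000900 ≈ 638.75.
Rounding up gives n = 639.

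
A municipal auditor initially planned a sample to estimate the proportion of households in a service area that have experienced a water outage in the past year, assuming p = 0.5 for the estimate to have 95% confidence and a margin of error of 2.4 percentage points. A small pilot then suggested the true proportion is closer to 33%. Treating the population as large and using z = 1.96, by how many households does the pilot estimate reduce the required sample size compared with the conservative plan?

Conservative (p = 0.5): n = 1.96² × 0.25 / 0.024² ≈ 1667.36 → 1668.
Using p = 0.33: p(1−p) = 0.2211, so n = 1.96² × 0.2211 / 0.024² ≈ 1474.61 → 1475.
Reduction: 1668 − 1475 = 193.

193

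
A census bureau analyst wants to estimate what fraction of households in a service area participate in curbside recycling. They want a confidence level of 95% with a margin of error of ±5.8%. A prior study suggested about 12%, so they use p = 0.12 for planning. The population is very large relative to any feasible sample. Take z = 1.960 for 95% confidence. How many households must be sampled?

121

With p = 0.12, p(1−p) = 0.1056.
n = z²·p(1−p)/E² = 1.960² × 0.1056 / 0.058² = 3.8416 × 0.1056 / 0.003364 ≈ 120.59.
Rounding up gives n = 121.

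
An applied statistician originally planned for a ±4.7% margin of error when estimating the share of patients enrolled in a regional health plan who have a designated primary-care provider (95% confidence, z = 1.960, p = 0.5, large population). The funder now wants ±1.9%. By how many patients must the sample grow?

2226

At ±4.7%: n = 1.960² × 0.2500 / 0.047² ≈ 434.77 → 435.
At ±1.9%: n = 1.960² × 0.2500 / 0.019² ≈ 2660.39 → 2661.
Additional respondents: 2661 − 435 = 2226.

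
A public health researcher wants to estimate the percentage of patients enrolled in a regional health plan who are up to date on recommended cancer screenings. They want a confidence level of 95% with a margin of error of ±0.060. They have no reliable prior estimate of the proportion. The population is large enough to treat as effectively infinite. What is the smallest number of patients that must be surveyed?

267

For 95% confidence, z = 1.960.
With no prior estimate, use p = 0.5, giving p(1−p) = 0.25.
n = z²·p(1−p)/E² = 1.960² × 0.2500 / 0.060² = 3.8416 × 0.2500 / 0.003600 ≈ 266.78.
Rounding up gives n = 267.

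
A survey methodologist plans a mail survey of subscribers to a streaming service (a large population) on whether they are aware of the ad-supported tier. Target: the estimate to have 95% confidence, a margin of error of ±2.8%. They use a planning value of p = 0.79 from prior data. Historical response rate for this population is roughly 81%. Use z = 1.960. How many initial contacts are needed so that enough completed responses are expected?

1004

Completed interviews needed: n₀ = 1.960² × 0.1659 / 0.028² ≈ 812.91 → 813.
At an 81% response rate, contacts needed = 813 / 0.81 ≈ 1003.70 → 1004.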